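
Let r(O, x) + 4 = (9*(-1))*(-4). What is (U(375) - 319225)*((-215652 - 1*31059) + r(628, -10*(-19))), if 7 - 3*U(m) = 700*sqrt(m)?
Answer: 236236584572/3 + 863376500*sqrt(15)/3 ≈ 7.9860e+10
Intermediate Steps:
r(O, x) = 32 (r(O, x) = -4 + (9*(-1))*(-4) = -4 - 9*(-4) = -4 + 36 = 32)
U(m) = 7/3 - 700*sqrt(m)/3
(U(375) - 319225)*((-215652 - 1*31059) + r(628, -10*(-19))) = ((7/3 - 3500*sqrt(15)/3) - 319225)*((-215652 - 1*31059) + 32) = ((7/3 - 3500*sqrt(15)/3) - 319225)*((-215652 - 31059) + 32) = ((7/3 - 3500*sqrt(15)/3) - 319225)*(-246711 + 32) = (-957668/3 - 3500*sqrt(15)/3)*(-246679) = 236236584572/3 + 863376500*sqrt(15)/3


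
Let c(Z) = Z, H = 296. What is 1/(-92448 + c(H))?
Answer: -1/92152 ≈ -1.0852e-5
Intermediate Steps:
1/(-92448 + c(H)) = 1/(-92448 + 296) = 1/(-92152) = -1/92152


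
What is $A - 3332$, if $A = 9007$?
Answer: $5675$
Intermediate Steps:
$A - 3332 = 9007 - 3332 = 5675$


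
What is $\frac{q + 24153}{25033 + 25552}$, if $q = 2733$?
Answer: $\frac{26886}{50585} \approx 0.5315$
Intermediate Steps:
$\frac{q + 24153}{25033 + 25552} = \frac{2733 + 24153}{25033 + 25552} = \frac{26886}{50585}$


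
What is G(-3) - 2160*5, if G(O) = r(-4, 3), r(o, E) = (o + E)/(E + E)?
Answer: -64801/6 ≈ -10800.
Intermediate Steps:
r(o, E) = (E + o)/(2*E) (r(o, E) = (E + o)/((2*E)) = (E + o)*(1/(2*E)) = (E + o)/(2*E))
G(O) = -⅙ (G(O) = (½)*(3 - 4)/3 = (½)*(⅓)*(-1) = -⅙)
G(-3) - 2160*5 = -⅙ - 2160*5 = -⅙ - 135*80 = -⅙ - 10800 = -64801/6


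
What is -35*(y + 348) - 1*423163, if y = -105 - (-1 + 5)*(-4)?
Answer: -432228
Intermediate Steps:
y = -89 (y = -105 - 4*(-4) = -105 - 1*(-16) = -105 + 16 = -89)
-35*(y + 348) - 1*423163 = -35*(-89 + 348) - 1*423163 = -35*259 - 423163 = -9065 - 423163 = -432228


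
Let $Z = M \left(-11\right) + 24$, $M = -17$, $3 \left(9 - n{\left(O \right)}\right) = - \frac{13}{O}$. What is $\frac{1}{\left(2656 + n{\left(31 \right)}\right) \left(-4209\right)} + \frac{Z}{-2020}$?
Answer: $- \frac{36687104967}{351222221740} \approx -0.10446$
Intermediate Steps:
$n{\left(O \right)} = 9 + \frac{13}{3 O}$ ($n{\left(O \right)} = 9 - \frac{\left(-13\right) \frac{1}{O}}{3} = 9 + \frac{13}{3 O}$)
$Z = 211$ ($Z = \left(-17\right) \left(-11\right) + 24 = 187 + 24 = 211$)
$\frac{1}{\left(2656 + n{\left(31 \right)}\right) \left(-4209\right)} + \frac{Z}{-2020} = \frac{1}{\left(2656 + \left(9 + \frac{13}{3 \cdot 31}\right)\right) \left(-4209\right)} + \frac{211}{-2020} = \frac{1}{2656 + \left(9 + \frac{13}{3} \cdot \frac{1}{31}\right)} \left(- \frac{1}{4209}\right) + 211 \left(- \frac{1}{2020}\right) = \frac{1}{2656 + \left(9 + \frac{13}{93}\right)} \left(- \frac{1}{4209}\right) - \frac{211}{2020} = \frac{1}{2656 + \frac{850}{93}} \left(- \frac{1}{4209}\right) - \frac{211}{2020} = \frac{1}{\frac{247858}{93}} \left(- \frac{1}{4209}\right) - \frac{211}{2020} = \frac{93}{247858} \left(- \frac{1}{4209}\right) - \frac{211}{2020} = - \frac{31}{347744774} - \frac{211}{2020} = - \frac{36687104967}{351222221740}$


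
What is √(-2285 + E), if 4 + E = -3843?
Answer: 2*I*√1533 ≈ 78.307*I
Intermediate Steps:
E = -3847 (E = -4 - 3843 = -3847)
√(-2285 + E) = √(-2285 - 3847) = √(-6132) = 2*I*√1533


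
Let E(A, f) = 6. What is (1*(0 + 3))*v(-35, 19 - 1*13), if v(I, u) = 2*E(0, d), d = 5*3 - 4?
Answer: 36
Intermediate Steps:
d = 11 (d = 15 - 4 = 11)
v(I, u) = 12 (v(I, u) = 2*6 = 12)
(1*(0 + 3))*v(-35, 19 - 1*13) = (1*(0 + 3))*12 = (1*3)*12 = 3*12 = 36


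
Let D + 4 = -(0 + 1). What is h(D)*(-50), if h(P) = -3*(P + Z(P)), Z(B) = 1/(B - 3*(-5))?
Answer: -735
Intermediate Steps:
D = -5 (D = -4 - (0 + 1) = -4 - 1*1 = -4 - 1 = -5)
Z(B) = 1/(15 + B) (Z(B) = 1/(B + 15) = 1/(15 + B))
h(P) = -3*P - 3/(15 + P) (h(P) = -3*(P + 1/(15 + P)) = -3*P - 3/(15 + P))
h(D)*(-50) = (3*(-1 - 1*(-5)*(15 - 5))/(15 - 5))*(-50) = (3*(-1 - 1*(-5)*10)/10)*(-50) = (3*(⅒)*(-1 + 50))*(-50) = (3*(⅒)*49)*(-50) = (147/10)*(-50) = -735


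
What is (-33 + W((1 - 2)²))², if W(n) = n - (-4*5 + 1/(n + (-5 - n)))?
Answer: 3481/25 ≈ 139.24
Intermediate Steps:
W(n) = 101/5 + n (W(n) = n - (-20 + 1/(-5)) = n - (-20 - ⅕) = n - 1*(-101/5) = n + 101/5 = 101/5 + n)
(-33 + W((1 - 2)²))² = (-33 + (101/5 + (1 - 2)²))² = (-33 + (101/5 + (-1)²))² = (-33 + (101/5 + 1))² = (-33 + 106/5)² = (-59/5)² = 3481/25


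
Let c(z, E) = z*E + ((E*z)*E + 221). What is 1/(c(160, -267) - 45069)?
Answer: 1/11318672 ≈ 8.8350e-8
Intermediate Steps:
c(z, E) = 221 + E*z + z*E² (c(z, E) = E*z + (z*E² + 221) = E*z + (221 + z*E²) = 221 + E*z + z*E²)
1/(c(160, -267) - 45069) = 1/((221 - 267*160 + 160*(-267)²) - 45069) = 1/((221 - 42720 + 160*71289) - 45069) = 1/((221 - 42720 + 11406240) - 45069) = 1/(11363741 - 45069) = 1/11318672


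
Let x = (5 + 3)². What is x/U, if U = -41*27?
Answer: -64/1107 ≈ -0.057814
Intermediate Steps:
U = -1107
x = 64 (x = 8² = 64)
x/U = 64/(-1107) = 64*(-1/1107) = -64/1107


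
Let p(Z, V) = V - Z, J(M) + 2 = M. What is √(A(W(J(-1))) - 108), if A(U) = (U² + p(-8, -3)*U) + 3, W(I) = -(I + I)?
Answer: I*√39 ≈ 6.245*I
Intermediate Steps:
J(M) = -2 + M
W(I) = -2*I
A(U) = 3 + U² + 5*U (A(U) = (U² + (-3 - 1*(-8))*U) + 3 = (U² + (-3 + 8)*U) + 3 = (U² + 5*U) + 3 = 3 + U² + 5*U)
√(A(W(J(-1))) - 108) = √((3 + (-2*(-2 - 1))² + 5*(-2*(-2 - 1))) - 108) = √((3 + (-2*(-3))² + 5*(-2*(-3))) - 108) = √((3 + 6² + 5*6) - 108) = √((3 + 36 + 30) - 108) = √(69 - 108) = √(-39) = I*√39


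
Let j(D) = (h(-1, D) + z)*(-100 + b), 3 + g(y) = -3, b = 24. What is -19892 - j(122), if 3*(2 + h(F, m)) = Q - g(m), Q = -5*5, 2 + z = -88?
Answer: -82096/3 ≈ -27365.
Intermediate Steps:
z = -90 (z = -2 - 88 = -90)
g(y) = -6 (g(y) = -3 - 3 = -6)
Q = -25
h(F, m) = -25/3 (h(F, m) = -2 + (-25 - 1*(-6))/3 = -2 + (-25 + 6)/3 = -2 + (⅓)*(-19) = -2 - 19/3 = -25/3)
j(D) = 22420/3 (j(D) = (-25/3 - 90)*(-100 + 24) = -295/3*(-76) = 22420/3)
-19892 - j(122) = -19892 - 1*22420/3 = -19892 - 22420/3 = -82096/3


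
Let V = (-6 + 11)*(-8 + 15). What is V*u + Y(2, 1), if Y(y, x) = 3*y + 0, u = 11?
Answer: 391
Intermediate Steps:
Y(y, x) = 3*y
V = 35 (V = 5*7 = 35)
V*u + Y(2, 1) = 35*11 + 3*2 = 385 + 6 = 391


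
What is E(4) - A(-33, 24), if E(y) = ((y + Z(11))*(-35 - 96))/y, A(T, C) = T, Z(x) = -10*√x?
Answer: -98 + 655*√11/2 ≈ 988.19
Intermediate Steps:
E(y) = (-131*y + 1310*√11)/y (E(y) = ((y - 10*√11)*(-35 - 96))/y = ((y - 10*√11)*(-131))/y = (-131*y + 1310*√11)/y)
E(4) - A(-33, 24) = (-131 + 1310*√11/4) - 1*(-33) = (-131 + 1310*√11*(¼)) + 33 = (-131 + 655*√11/2) + 33 = -98 + 655*√11/2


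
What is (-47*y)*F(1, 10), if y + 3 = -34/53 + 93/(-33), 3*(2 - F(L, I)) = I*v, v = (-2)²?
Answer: -6018068/1749 ≈ -3440.9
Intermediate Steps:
v = 4
F(L, I) = 2 - 4*I/3 (F(L, I) = 2 - I*4/3 = 2 - 4*I/3)
y = -3766/583 (y = -3 + (-34/53 + 93/(-33)) = -3 + (-34*1/53 + 93*(-1/33)) = -3 + (-34/53 - 31/11) = -3 - 2017/583 = -3766/583 ≈ -6.4597)
(-47*y)*F(1, 10) = (-47*(-3766/583))*(2 - 4/3*10) = 177002*(2 - 40/3)/583 = (177002/583)*(-34/3) = -6018068/1749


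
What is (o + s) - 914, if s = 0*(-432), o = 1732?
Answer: 818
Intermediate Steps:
s = 0
(o + s) - 914 = (1732 + 0) - 914 = 1732 - 914 = 818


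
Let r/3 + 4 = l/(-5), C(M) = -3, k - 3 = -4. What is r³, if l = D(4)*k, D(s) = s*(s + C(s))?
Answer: -110592/125 ≈ -884.74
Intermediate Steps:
k = -1 (k = 3 - 4 = -1)
D(s) = s*(-3 + s) (D(s) = s*(s - 3) = s*(-3 + s))
l = -4 (l = (4*(-3 + 4))*(-1) = (4*1)*(-1) = 4*(-1) = -4)
r = -48/5 (r = -12 + 3*(-4/(-5)) = -12 + 3*(-4*(-⅕)) = -12 + 3*(⅘) = -12 + 12/5 = -48/5 ≈ -9.6000)
r³ = (-48/5)³ = -110592/125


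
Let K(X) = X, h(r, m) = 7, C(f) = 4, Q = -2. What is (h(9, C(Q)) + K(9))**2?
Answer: 256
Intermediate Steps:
(h(9, C(Q)) + K(9))**2 = (7 + 9)**2 = 16**2 = 256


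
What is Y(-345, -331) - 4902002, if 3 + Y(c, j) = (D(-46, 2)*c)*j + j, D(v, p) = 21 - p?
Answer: -2732631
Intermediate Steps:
Y(c, j) = -3 + j + 19*c*j (Y(c, j) = -3 + (((21 - 1*2)*c)*j + j) = -3 + (((21 - 2)*c)*j + j) = -3 + ((19*c)*j + j) = -3 + (19*c*j + j) = -3 + (j + 19*c*j) = -3 + j + 19*c*j)
Y(-345, -331) - 4902002 = (-3 - 331 + 19*(-345)*(-331)) - 4902002 = (-3 - 331 + 2169705) - 4902002 = 2169371 - 4902002 = -2732631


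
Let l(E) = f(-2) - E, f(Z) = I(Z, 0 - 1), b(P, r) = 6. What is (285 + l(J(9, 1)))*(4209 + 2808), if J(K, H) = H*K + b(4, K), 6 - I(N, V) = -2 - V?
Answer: 1943709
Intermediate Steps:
I(N, V) = 8 + V (I(N, V) = 6 - (-2 - V) = 6 + (2 + V) = 8 + V)
f(Z) = 7 (f(Z) = 8 + (0 - 1) = 8 - 1 = 7)
J(K, H) = 6 + H*K (J(K, H) = H*K + 6 = 6 + H*K)
l(E) = 7 - E
(285 + l(J(9, 1)))*(4209 + 2808) = (285 + (7 - (6 + 1*9)))*(4209 + 2808) = (285 + (7 - (6 + 9)))*7017 = (285 + (7 - 1*15))*7017 = (285 + (7 - 15))*7017 = (285 - 8)*7017 = 277*7017 = 1943709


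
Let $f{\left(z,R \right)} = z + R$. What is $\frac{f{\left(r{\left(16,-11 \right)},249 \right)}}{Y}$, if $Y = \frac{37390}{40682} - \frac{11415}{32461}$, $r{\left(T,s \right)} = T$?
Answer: $\frac{34995327653}{74933176} \approx 467.02$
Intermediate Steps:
$f{\left(z,R \right)} = R + z$
$Y = \frac{374665880}{660289201}$ ($Y = 37390 \cdot \frac{1}{40682} - \frac{11415}{32461} = \frac{18695}{20341} - \frac{11415}{32461} = \frac{374665880}{660289201} \approx 0.56743$)
$\frac{f{\left(r{\left(16,-11 \right)},249 \right)}}{Y} = \frac{249 + 16}{\frac{374665880}{660289201}} = 265 \cdot \frac{660289201}{374665880} = \frac{34995327653}{74933176}$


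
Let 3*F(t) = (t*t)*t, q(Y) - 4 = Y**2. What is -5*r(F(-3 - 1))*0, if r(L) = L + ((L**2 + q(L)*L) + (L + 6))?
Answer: 0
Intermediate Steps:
q(Y) = 4 + Y**2
F(t) = t**3/3 (F(t) = ((t*t)*t)/3 = (t**2*t)/3 = t**3/3)
r(L) = 6 + L**2 + 2*L + L*(4 + L**2) (r(L) = L + ((L**2 + (4 + L**2)*L) + (L + 6)) = L + ((L**2 + L*(4 + L**2)) + (6 + L)) = L + (6 + L + L**2 + L*(4 + L**2)) = 6 + L**2 + 2*L + L*(4 + L**2))
-5*r(F(-3 - 1))*0 = -5*(6 + ((-3 - 1)**3/3)**2 + ((-3 - 1)**3/3)**3 + 6*((-3 - 1)**3/3))*0 = -5*(6 + ((1/3)*(-4)**3)**2 + ((1/3)*(-4)**3)**3 + 6*((1/3)*(-4)**3))*0 = -5*(6 + ((1/3)*(-64))**2 + ((1/3)*(-64))**3 + 6*((1/3)*(-64)))*0 = -5*(6 + (-64/3)**2 + (-64/3)**3 + 6*(-64/3))*0 = -5*(6 + 4096/9 - 262144/27 - 128)*0 = -5*(-253150/27)*0 = (1265750/27)*0 = 0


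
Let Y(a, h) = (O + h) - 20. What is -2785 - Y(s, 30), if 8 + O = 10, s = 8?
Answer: -2797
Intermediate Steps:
O = 2 (O = -8 + 10 = 2)
Y(a, h) = -18 + h (Y(a, h) = (2 + h) - 20 = -18 + h)
-2785 - Y(s, 30) = -2785 - (-18 + 30) = -2785 - 1*12 = -2785 - 12 = -2797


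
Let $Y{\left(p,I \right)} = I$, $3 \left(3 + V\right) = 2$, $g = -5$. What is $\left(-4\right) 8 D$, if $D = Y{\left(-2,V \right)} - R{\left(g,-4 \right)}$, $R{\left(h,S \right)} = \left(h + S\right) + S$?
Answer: $- \frac{1024}{3} \approx -341.33$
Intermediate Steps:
$R{\left(h,S \right)} = h + 2 S$ ($R{\left(h,S \right)} = \left(S + h\right) + S = h + 2 S$)
$V = - \frac{7}{3}$ ($V = -3 + \frac{1}{3} \cdot 2 = -3 + \frac{2}{3} = - \frac{7}{3} \approx -2.3333$)
$D = \frac{32}{3}$ ($D = - \frac{7}{3} - \left(-5 + 2 \left(-4\right)\right) = - \frac{7}{3} - \left(-5 - 8\right) = - \frac{7}{3} - -13 = - \frac{7}{3} + 13 = \frac{32}{3} \approx 10.667$)
$\left(-4\right) 8 D = \left(-4\right) 8 \cdot \frac{32}{3} = \left(-32\right) \frac{32}{3} = - \frac{1024}{3}$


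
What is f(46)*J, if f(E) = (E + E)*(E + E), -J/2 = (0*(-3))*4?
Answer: 0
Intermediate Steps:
J = 0 (J = -2*0*(-3)*4 = -0*4 = -2*0 = 0)
f(E) = 4*E² (f(E) = (2*E)*(2*E) = 4*E²)
f(46)*J = (4*46²)*0 = (4*2116)*0 = 8464*0 = 0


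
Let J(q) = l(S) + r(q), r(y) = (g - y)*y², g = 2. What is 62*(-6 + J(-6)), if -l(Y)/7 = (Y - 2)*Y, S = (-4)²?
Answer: -79732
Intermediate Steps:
S = 16
r(y) = y²*(2 - y) (r(y) = (2 - y)*y² = y²*(2 - y))
l(Y) = -7*Y*(-2 + Y) (l(Y) = -7*(Y - 2)*Y = -7*(-2 + Y)*Y = -7*Y*(-2 + Y))
J(q) = -1568 + q²*(2 - q) (J(q) = 7*16*(2 - 1*16) + q²*(2 - q) = 7*16*(2 - 16) + q²*(2 - q) = 7*16*(-14) + q²*(2 - q) = -1568 + q²*(2 - q))
62*(-6 + J(-6)) = 62*(-6 + (-1568 + (-6)²*(2 - 1*(-6)))) = 62*(-6 + (-1568 + 36*(2 + 6))) = 62*(-6 + (-1568 + 36*8)) = 62*(-6 + (-1568 + 288)) = 62*(-6 - 1280) = 62*(-1286) = -79732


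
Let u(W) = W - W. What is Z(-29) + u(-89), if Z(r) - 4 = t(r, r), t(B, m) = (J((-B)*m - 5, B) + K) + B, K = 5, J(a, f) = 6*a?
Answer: -5096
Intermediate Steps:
u(W) = 0
t(B, m) = -25 + B - 6*B*m (t(B, m) = (6*((-B)*m - 5) + 5) + B = (6*(-B*m - 5) + 5) + B = (6*(-5 - B*m) + 5) + B = ((-30 - 6*B*m) + 5) + B = (-25 - 6*B*m) + B = -25 + B - 6*B*m)
Z(r) = -21 + r - 6*r² (Z(r) = 4 + (-25 + r - 6*r*r) = 4 + (-25 + r - 6*r²) = -21 + r - 6*r²)
Z(-29) + u(-89) = (-21 - 29 - 6*(-29)²) + 0 = (-21 - 29 - 6*841) + 0 = (-21 - 29 - 5046) + 0 = -5096 + 0 = -5096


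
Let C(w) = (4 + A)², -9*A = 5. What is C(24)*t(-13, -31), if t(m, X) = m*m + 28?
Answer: 189317/81 ≈ 2337.2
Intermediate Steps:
A = -5/9 (A = -⅑*5 = -5/9 ≈ -0.55556)
t(m, X) = 28 + m² (t(m, X) = m² + 28 = 28 + m²)
C(w) = 961/81 (C(w) = (4 - 5/9)² = (31/9)² = 961/81)
C(24)*t(-13, -31) = 961*(28 + (-13)²)/81 = 961*(28 + 169)/81 = (961/81)*197 = 189317/81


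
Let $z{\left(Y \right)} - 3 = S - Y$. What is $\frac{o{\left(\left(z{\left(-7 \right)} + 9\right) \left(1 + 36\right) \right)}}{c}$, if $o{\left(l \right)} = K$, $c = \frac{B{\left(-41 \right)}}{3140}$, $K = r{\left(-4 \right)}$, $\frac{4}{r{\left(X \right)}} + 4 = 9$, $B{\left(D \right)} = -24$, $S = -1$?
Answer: $- \frac{314}{3} \approx -104.67$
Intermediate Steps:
$r{\left(X \right)} = \frac{4}{5}$ ($r{\left(X \right)} = \frac{4}{-4 + 9} = \frac{4}{5}$)
$K = \frac{4}{5} \approx 0.8$
$z{\left(Y \right)} = 2 - Y$ ($z{\left(Y \right)} = 3 - \left(1 + Y\right) = 2 - Y$)
$c = - \frac{6}{785}$ ($c = - \frac{24}{3140} = \left(-24\right) \frac{1}{3140} = - \frac{6}{785} \approx -0.0076433$)
$o{\left(l \right)} = \frac{4}{5}$
$\frac{o{\left(\left(z{\left(-7 \right)} + 9\right) \left(1 + 36\right) \right)}}{c} = \frac{4}{5 \left(- \frac{6}{785}\right)} = \frac{4}{5} \left(- \frac{785}{6}\right) = - \frac{314}{3}$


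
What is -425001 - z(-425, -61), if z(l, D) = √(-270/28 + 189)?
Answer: -425001 - 9*√434/14 ≈ -4.2501e+5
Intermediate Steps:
z(l, D) = 9*√434/14 (z(l, D) = √(-270*1/28 + 189) = √(-135/14 + 189) = √(2511/14) = 9*√434/14)
-425001 - z(-425, -61) = -425001 - 9*√434/14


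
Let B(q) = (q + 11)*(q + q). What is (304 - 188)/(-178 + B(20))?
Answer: 58/531 ≈ 0.10923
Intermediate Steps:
B(q) = 2*q*(11 + q) (B(q) = (11 + q)*(2*q) = 2*q*(11 + q))
(304 - 188)/(-178 + B(20)) = (304 - 188)/(-178 + 2*20*(11 + 20)) = 116/(-178 + 2*20*31) = 116/(-178 + 1240) = 116/1062 = 116*(1/1062) = 58/531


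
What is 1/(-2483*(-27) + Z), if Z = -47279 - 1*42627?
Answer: -1/22865 ≈ -4.3735e-5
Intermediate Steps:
Z = -89906 (Z = -47279 - 42627 = -89906)
1/(-2483*(-27) + Z) = 1/(-2483*(-27) - 89906) = 1/(67041 - 89906) = 1/(-22865) = -1/22865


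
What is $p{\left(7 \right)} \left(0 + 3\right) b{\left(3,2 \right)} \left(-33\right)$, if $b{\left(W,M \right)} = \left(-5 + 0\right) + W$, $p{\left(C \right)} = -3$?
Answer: $-594$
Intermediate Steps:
$b{\left(W,M \right)} = -5 + W$
$p{\left(7 \right)} \left(0 + 3\right) b{\left(3,2 \right)} \left(-33\right) = - 3 \left(0 + 3\right) \left(-5 + 3\right) \left(-33\right) = - 3 \cdot 3 \left(-2\right) \left(-33\right) = \left(-3\right) \left(-6\right) \left(-33\right) = 18 \left(-33\right) = -594$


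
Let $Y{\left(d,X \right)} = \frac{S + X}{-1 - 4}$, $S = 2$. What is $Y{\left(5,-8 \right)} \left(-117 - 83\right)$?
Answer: $-240$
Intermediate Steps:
$Y{\left(d,X \right)} = - \frac{2}{5} - \frac{X}{5}$ ($Y{\left(d,X \right)} = \frac{2 + X}{-1 - 4} = \frac{2 + X}{-5} = \left(2 + X\right) \left(- \frac{1}{5}\right) = - \frac{2}{5} - \frac{X}{5}$)
$Y{\left(5,-8 \right)} \left(-117 - 83\right) = \left(- \frac{2}{5} - - \frac{8}{5}\right) \left(-117 - 83\right) = \left(- \frac{2}{5} + \frac{8}{5}\right) \left(-200\right) = \frac{6}{5} \left(-200\right) = -240$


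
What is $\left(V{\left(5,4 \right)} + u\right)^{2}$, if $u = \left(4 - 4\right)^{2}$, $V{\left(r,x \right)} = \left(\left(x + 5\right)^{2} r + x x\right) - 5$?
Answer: $173056$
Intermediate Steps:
$V{\left(r,x \right)} = -5 + x^{2} + r \left(5 + x\right)^{2}$ ($V{\left(r,x \right)} = \left(\left(5 + x\right)^{2} r + x^{2}\right) - 5 = \left(r \left(5 + x\right)^{2} + x^{2}\right) - 5 = \left(x^{2} + r \left(5 + x\right)^{2}\right) - 5 = -5 + x^{2} + r \left(5 + x\right)^{2}$)
$u = 0$ ($u = 0^{2} = 0$)
$\left(V{\left(5,4 \right)} + u\right)^{2} = \left(\left(-5 + 4^{2} + 5 \left(5 + 4\right)^{2}\right) + 0\right)^{2} = \left(\left(-5 + 16 + 5 \cdot 9^{2}\right) + 0\right)^{2} = \left(\left(-5 + 16 + 5 \cdot 81\right) + 0\right)^{2} = \left(\left(-5 + 16 + 405\right) + 0\right)^{2} = \left(416 + 0\right)^{2} = 416^{2} = 173056$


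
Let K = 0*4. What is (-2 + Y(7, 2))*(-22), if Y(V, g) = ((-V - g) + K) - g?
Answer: 286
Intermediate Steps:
K = 0
Y(V, g) = -V - 2*g (Y(V, g) = ((-V - g) + 0) - g = (-V - g) - g = -V - 2*g)
(-2 + Y(7, 2))*(-22) = (-2 + (-1*7 - 2*2))*(-22) = (-2 + (-7 - 4))*(-22) = (-2 - 11)*(-22) = -13*(-22) = 286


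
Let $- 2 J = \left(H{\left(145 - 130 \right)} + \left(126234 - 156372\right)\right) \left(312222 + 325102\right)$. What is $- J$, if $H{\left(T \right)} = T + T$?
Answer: $-9594275496$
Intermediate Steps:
$H{\left(T \right)} = 2 T$
$J = 9594275496$ ($J = - \frac{\left(2 \left(145 - 130\right) + \left(126234 - 156372\right)\right) \left(312222 + 325102\right)}{2} = - \frac{\left(2 \cdot 15 + \left(126234 - 156372\right)\right) 637324}{2} = - \frac{\left(30 - 30138\right) 637324}{2} = - \frac{\left(-30108\right) 637324}{2} = \left(- \frac{1}{2}\right) \left(-19188550992\right) = 9594275496$)
$- J = \left(-1\right) 9594275496 = -9594275496$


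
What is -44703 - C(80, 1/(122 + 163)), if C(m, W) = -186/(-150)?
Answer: -1117606/25 ≈ -44704.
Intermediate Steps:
C(m, W) = 31/25 (C(m, W) = -186*(-1/150) = 31/25)
-44703 - C(80, 1/(122 + 163)) = -44703 - 1*31/25 = -44703 - 31/25 = -1117606/25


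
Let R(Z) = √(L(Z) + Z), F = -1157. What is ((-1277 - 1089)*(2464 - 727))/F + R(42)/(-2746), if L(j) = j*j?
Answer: 316134/89 - √1806/2746 ≈ 3552.1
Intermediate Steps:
L(j) = j²
R(Z) = √(Z + Z²) (R(Z) = √(Z² + Z) = √(Z + Z²))
((-1277 - 1089)*(2464 - 727))/F + R(42)/(-2746) = ((-1277 - 1089)*(2464 - 727))/(-1157) + √(42*(1 + 42))/(-2746) = -2366*1737*(-1/1157) + √(42*43)*(-1/2746) = -4109742*(-1/1157) + √1806*(-1/2746) = 316134/89 - √1806/2746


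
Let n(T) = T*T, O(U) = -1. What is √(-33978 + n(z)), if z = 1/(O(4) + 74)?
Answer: I*√181068761/73 ≈ 184.33*I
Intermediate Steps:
z = 1/73 (z = 1/(-1 + 74) = 1/73 ≈ 0.013699)
n(T) = T²
√(-33978 + n(z)) = √(-33978 + (1/73)²) = √(-33978 + 1/5329) = √(-181068761/5329) = I*√181068761/73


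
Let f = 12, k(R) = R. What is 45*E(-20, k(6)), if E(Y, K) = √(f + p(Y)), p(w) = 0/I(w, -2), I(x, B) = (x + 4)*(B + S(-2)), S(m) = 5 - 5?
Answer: 90*√3 ≈ 155.88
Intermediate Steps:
S(m) = 0
I(x, B) = B*(4 + x) (I(x, B) = (x + 4)*(B + 0) = (4 + x)*B = B*(4 + x))
p(w) = 0 (p(w) = 0/((-2*(4 + w))) = 0/(-8 - 2*w) = 0)
E(Y, K) = 2*√3 (E(Y, K) = √(12 + 0) = √12 = 2*√3)
45*E(-20, k(6)) = 45*(2*√3) = 90*√3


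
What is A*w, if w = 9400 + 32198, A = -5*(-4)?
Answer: 831960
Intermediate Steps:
A = 20
w = 41598
A*w = 20*41598 = 831960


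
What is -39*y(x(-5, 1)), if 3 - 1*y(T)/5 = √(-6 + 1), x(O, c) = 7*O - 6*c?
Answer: -585 + 195*I*√5 ≈ -585.0 + 436.03*I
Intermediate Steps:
x(O, c) = -6*c + 7*O
y(T) = 15 - 5*I*√5 (y(T) = 15 - 5*√(-6 + 1) = 15 - 5*I*√5)
-39*y(x(-5, 1)) = -39*(15 - 5*I*√5) = -585 + 195*I*√5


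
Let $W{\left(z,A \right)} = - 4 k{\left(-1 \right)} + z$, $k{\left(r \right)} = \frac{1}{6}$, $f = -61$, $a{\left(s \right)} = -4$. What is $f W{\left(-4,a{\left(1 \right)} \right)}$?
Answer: $\frac{854}{3} \approx 284.67$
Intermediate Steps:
$k{\left(r \right)} = \frac{1}{6}$
$W{\left(z,A \right)} = - \frac{2}{3} + z$ ($W{\left(z,A \right)} = \left(-4\right) \frac{1}{6} + z = - \frac{2}{3} + z$)
$f W{\left(-4,a{\left(1 \right)} \right)} = - 61 \left(- \frac{2}{3} - 4\right) = \left(-61\right) \left(- \frac{14}{3}\right) = \frac{854}{3}$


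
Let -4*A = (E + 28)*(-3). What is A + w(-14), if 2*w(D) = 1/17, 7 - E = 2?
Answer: 1685/68 ≈ 24.779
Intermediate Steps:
E = 5 (E = 7 - 1*2 = 7 - 2 = 5)
w(D) = 1/34 (w(D) = (1/2)/17 = (1/2)*(1/17) = 1/34)
A = 99/4 (A = -(5 + 28)*(-3)/4 = -33*(-3)/4 = -1/4*(-99) = 99/4 ≈ 24.750)
A + w(-14) = 99/4 + 1/34 = 1685/68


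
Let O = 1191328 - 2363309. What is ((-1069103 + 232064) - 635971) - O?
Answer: -301029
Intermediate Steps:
O = -1171981
((-1069103 + 232064) - 635971) - O = ((-1069103 + 232064) - 635971) - 1*(-1171981) = (-837039 - 635971) + 1171981 = -1473010 + 1171981 = -301029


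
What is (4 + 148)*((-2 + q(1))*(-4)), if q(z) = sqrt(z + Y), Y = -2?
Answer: 1216 - 608*I ≈ 1216.0 - 608.0*I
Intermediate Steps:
q(z) = sqrt(-2 + z) (q(z) = sqrt(z - 2) = sqrt(-2 + z))
(4 + 148)*((-2 + q(1))*(-4)) = (4 + 148)*((-2 + sqrt(-2 + 1))*(-4)) = 152*((-2 + sqrt(-1))*(-4)) = 152*((-2 + I)*(-4)) = 152*(8 - 4*I) = 1216 - 608*I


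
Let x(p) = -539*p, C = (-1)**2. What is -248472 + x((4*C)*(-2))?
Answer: -244160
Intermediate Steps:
C = 1
-248472 + x((4*C)*(-2)) = -248472 - 539*4*1*(-2) = -248472 - 2156*(-2) = -248472 - 539*(-8) = -248472 + 4312 = -244160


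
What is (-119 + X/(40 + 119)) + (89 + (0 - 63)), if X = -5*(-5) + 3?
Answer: -14759/159 ≈ -92.824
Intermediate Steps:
X = 28 (X = 25 + 3 = 28)
(-119 + X/(40 + 119)) + (89 + (0 - 63)) = (-119 + 28/(40 + 119)) + (89 + (0 - 63)) = (-119 + 28/159) + (89 - 63) = (-119 + 28*(1/159)) + 26 = (-119 + 28/159) + 26 = -18893/159 + 26 = -14759/159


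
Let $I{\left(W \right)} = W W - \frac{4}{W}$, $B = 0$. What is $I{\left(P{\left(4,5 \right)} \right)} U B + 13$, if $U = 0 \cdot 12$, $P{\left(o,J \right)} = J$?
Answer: $13$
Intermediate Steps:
$I{\left(W \right)} = W^{2} - \frac{4}{W}$
$U = 0$
$I{\left(P{\left(4,5 \right)} \right)} U B + 13 = \frac{-4 + 5^{3}}{5} \cdot 0 \cdot 0 + 13 = \frac{-4 + 125}{5} \cdot 0 + 13 = \frac{1}{5} \cdot 121 \cdot 0 + 13 = \frac{121}{5} \cdot 0 + 13 = 0 + 13 = 13$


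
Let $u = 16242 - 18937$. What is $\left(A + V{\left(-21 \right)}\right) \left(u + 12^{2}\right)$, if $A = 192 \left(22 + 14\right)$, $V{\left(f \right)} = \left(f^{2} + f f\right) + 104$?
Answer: $-20147798$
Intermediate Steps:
$V{\left(f \right)} = 104 + 2 f^{2}$ ($V{\left(f \right)} = \left(f^{2} + f^{2}\right) + 104 = 2 f^{2} + 104 = 104 + 2 f^{2}$)
$A = 6912$ ($A = 192 \cdot 36 = 6912$)
$u = -2695$ ($u = 16242 - 18937 = -2695$)
$\left(A + V{\left(-21 \right)}\right) \left(u + 12^{2}\right) = \left(6912 + \left(104 + 2 \left(-21\right)^{2}\right)\right) \left(-2695 + 12^{2}\right) = \left(6912 + \left(104 + 2 \cdot 441\right)\right) \left(-2695 + 144\right) = \left(6912 + \left(104 + 882\right)\right) \left(-2551\right) = \left(6912 + 986\right) \left(-2551\right) = 7898 \left(-2551\right) = -20147798$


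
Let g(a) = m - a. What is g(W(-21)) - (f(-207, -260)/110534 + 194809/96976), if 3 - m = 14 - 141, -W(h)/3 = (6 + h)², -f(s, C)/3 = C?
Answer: 4303651606917/5359572592 ≈ 802.98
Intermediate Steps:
f(s, C) = -3*C
W(h) = -3*(6 + h)²
m = 130 (m = 3 - (14 - 141) = 3 - 1*(-127) = 3 + 127 = 130)
g(a) = 130 - a
g(W(-21)) - (f(-207, -260)/110534 + 194809/96976) = (130 - (-3)*(6 - 21)²) - (-3*(-260)/110534 + 194809/96976) = (130 - (-3)*(-15)²) - (780*(1/110534) + 194809*(1/96976)) = (130 - (-3)*225) - (390/55267 + 194809/96976) = (130 - 1*(-675)) - 1*10804329643/5359572592 = (130 + 675) - 10804329643/5359572592 = 805 - 10804329643/5359572592 = 4303651606917/5359572592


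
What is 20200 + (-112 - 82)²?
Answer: 57836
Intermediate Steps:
20200 + (-112 - 82)² = 20200 + (-194)² = 20200 + 37636 = 57836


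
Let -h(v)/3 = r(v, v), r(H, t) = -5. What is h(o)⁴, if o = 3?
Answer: 50625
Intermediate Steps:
h(v) = 15 (h(v) = -3*(-5) = 15)
h(o)⁴ = 15⁴ = 50625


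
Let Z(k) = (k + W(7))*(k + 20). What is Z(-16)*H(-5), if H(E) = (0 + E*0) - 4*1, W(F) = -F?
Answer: 368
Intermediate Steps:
Z(k) = (-7 + k)*(20 + k) (Z(k) = (k - 1*7)*(k + 20) = (k - 7)*(20 + k) = (-7 + k)*(20 + k))
H(E) = -4 (H(E) = (0 + 0) - 4 = 0 - 4 = -4)
Z(-16)*H(-5) = (-140 + (-16)**2 + 13*(-16))*(-4) = (-140 + 256 - 208)*(-4) = -92*(-4) = 368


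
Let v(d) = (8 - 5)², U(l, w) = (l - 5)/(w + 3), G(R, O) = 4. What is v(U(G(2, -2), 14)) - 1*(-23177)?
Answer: 23186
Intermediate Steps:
U(l, w) = (-5 + l)/(3 + w)
v(d) = 9 (v(d) = 3² = 9)
v(U(G(2, -2), 14)) - 1*(-23177) = 9 - 1*(-23177) = 9 + 23177 = 23186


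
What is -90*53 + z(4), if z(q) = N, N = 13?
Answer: -4757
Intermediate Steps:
z(q) = 13
-90*53 + z(4) = -90*53 + 13 = -4770 + 13 = -4757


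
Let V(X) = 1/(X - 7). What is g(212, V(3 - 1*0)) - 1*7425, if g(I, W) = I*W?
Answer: -7478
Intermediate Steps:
V(X) = 1/(-7 + X)
g(212, V(3 - 1*0)) - 1*7425 = 212/(-7 + (3 - 1*0)) - 1*7425 = 212/(-7 + (3 + 0)) - 7425 = 212/(-7 + 3) - 7425 = 212/(-4) - 7425 = 212*(-¼) - 7425 = -53 - 7425 = -7478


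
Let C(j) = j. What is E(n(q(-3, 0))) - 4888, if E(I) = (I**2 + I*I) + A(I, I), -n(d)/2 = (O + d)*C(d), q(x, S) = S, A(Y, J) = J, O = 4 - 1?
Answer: -4888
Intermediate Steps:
O = 3
n(d) = -2*d*(3 + d) (n(d) = -2*(3 + d)*d = -2*d*(3 + d))
E(I) = I + 2*I**2 (E(I) = (I**2 + I*I) + I = (I**2 + I**2) + I = 2*I**2 + I = I + 2*I**2)
E(n(q(-3, 0))) - 4888 = (-2*0*(3 + 0))*(1 + 2*(-2*0*(3 + 0))) - 4888 = (-2*0*3)*(1 + 2*(-2*0*3)) - 4888 = 0*(1 + 2*0) - 4888 = 0*(1 + 0) - 4888 = 0*1 - 4888 = 0 - 4888 = -4888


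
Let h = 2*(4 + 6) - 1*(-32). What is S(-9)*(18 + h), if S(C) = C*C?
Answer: 5670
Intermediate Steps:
S(C) = C**2
h = 52 (h = 2*10 + 32 = 20 + 32 = 52)
S(-9)*(18 + h) = (-9)**2*(18 + 52) = 81*70 = 5670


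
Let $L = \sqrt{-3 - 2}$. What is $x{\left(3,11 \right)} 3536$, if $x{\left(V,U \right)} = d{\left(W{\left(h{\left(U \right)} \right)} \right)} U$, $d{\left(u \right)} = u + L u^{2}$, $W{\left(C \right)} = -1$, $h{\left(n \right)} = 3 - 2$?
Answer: $-38896 + 38896 i \sqrt{5} \approx -38896.0 + 86974.0 i$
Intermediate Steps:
$L = i \sqrt{5}$ ($L = \sqrt{-5} = i \sqrt{5} \approx 2.2361 i$)
$h{\left(n \right)} = 1$ ($h{\left(n \right)} = 3 - 2 = 1$)
$d{\left(u \right)} = u + i \sqrt{5} u^{2}$
$x{\left(V,U \right)} = U \left(-1 + i \sqrt{5}\right)$ ($x{\left(V,U \right)} = - (1 + i \left(-1\right) \sqrt{5}) U = - (1 - i \sqrt{5}) U = \left(-1 + i \sqrt{5}\right) U = U \left(-1 + i \sqrt{5}\right)$)
$x{\left(3,11 \right)} 3536 = 11 \left(-1 + i \sqrt{5}\right) 3536 = \left(-11 + 11 i \sqrt{5}\right) 3536 = -38896 + 38896 i \sqrt{5}$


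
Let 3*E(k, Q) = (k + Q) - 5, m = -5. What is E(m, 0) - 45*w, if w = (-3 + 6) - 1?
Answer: -280/3 ≈ -93.333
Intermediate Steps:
E(k, Q) = -5/3 + Q/3 + k/3 (E(k, Q) = ((k + Q) - 5)/3 = ((Q + k) - 5)/3 = (-5 + Q + k)/3 = -5/3 + Q/3 + k/3)
w = 2 (w = 3 - 1 = 2)
E(m, 0) - 45*w = (-5/3 + (1/3)*0 + (1/3)*(-5)) - 45*2 = (-5/3 + 0 - 5/3) - 90 = -10/3 - 90 = -280/3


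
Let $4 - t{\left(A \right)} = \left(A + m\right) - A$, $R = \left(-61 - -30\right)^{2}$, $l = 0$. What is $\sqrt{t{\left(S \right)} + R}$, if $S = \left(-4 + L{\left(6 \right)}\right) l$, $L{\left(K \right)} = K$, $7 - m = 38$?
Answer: $2 \sqrt{249} \approx 31.559$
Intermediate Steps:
$m = -31$ ($m = 7 - 38 = -31$)
$S = 0$ ($S = \left(-4 + 6\right) 0 = 2 \cdot 0 = 0$)
$R = 961$ ($R = \left(-61 + 30\right)^{2} = \left(-31\right)^{2} = 961$)
$t{\left(A \right)} = 35$ ($t{\left(A \right)} = 4 - \left(\left(A - 31\right) - A\right) = 4 - \left(\left(-31 + A\right) - A\right) = 4 - -31 = 4 + 31 = 35$)
$\sqrt{t{\left(S \right)} + R} = \sqrt{35 + 961} = \sqrt{996} = 2 \sqrt{249}$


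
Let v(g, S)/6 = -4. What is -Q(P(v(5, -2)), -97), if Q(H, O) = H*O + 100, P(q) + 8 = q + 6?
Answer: -2622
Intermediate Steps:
v(g, S) = -24 (v(g, S) = 6*(-4) = -24)
P(q) = -2 + q (P(q) = -8 + (q + 6) = -8 + (6 + q) = -2 + q)
Q(H, O) = 100 + H*O
-Q(P(v(5, -2)), -97) = -(100 + (-2 - 24)*(-97)) = -(100 - 26*(-97)) = -(100 + 2522) = -1*2622 = -2622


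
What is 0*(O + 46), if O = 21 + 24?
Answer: 0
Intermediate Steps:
O = 45
0*(O + 46) = 0*(45 + 46) = 0*91 = 0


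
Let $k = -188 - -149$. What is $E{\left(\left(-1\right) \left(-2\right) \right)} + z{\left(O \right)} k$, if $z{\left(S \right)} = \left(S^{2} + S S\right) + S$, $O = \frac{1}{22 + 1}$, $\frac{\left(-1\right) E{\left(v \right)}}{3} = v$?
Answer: $- \frac{4149}{529} \approx -7.8431$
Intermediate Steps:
$E{\left(v \right)} = - 3 v$
$O = \frac{1}{23} \approx 0.043478$
$z{\left(S \right)} = S + 2 S^{2}$ ($z{\left(S \right)} = \left(S^{2} + S^{2}\right) + S = 2 S^{2} + S = S + 2 S^{2}$)
$k = -39$ ($k = -188 + 149 = -39$)
$E{\left(\left(-1\right) \left(-2\right) \right)} + z{\left(O \right)} k = - 3 \left(\left(-1\right) \left(-2\right)\right) + \frac{1 + 2 \cdot \frac{1}{23}}{23} \left(-39\right) = \left(-3\right) 2 + \frac{1 + \frac{2}{23}}{23} \left(-39\right) = -6 + \frac{1}{23} \cdot \frac{25}{23} \left(-39\right) = -6 + \frac{25}{529} \left(-39\right) = -6 - \frac{975}{529} = - \frac{4149}{529}$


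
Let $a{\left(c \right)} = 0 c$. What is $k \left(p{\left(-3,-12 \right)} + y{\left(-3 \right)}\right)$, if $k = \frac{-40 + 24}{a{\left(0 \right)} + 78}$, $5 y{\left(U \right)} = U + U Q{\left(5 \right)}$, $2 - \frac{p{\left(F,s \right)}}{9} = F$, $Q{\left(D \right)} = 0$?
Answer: $- \frac{592}{65} \approx -9.1077$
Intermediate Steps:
$p{\left(F,s \right)} = 18 - 9 F$
$y{\left(U \right)} = \frac{U}{5}$ ($y{\left(U \right)} = \frac{U + U 0}{5} = \frac{U + 0}{5} = \frac{U}{5}$)
$a{\left(c \right)} = 0$
$k = - \frac{8}{39}$ ($k = \frac{-40 + 24}{0 + 78} = - \frac{16}{78} = \left(-16\right) \frac{1}{78} = - \frac{8}{39} \approx -0.20513$)
$k \left(p{\left(-3,-12 \right)} + y{\left(-3 \right)}\right) = - \frac{8 \left(\left(18 - -27\right) + \frac{1}{5} \left(-3\right)\right)}{39} = - \frac{8 \left(\left(18 + 27\right) - \frac{3}{5}\right)}{39} = - \frac{8 \left(45 - \frac{3}{5}\right)}{39} = \left(- \frac{8}{39}\right) \frac{222}{5} = - \frac{592}{65}$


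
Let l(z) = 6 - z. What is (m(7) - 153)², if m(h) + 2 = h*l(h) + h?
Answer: 24025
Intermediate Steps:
m(h) = -2 + h + h*(6 - h) (m(h) = -2 + (h*(6 - h) + h) = -2 + (h + h*(6 - h)) = -2 + h + h*(6 - h))
(m(7) - 153)² = ((-2 + 7 - 1*7*(-6 + 7)) - 153)² = ((-2 + 7 - 1*7*1) - 153)² = ((-2 + 7 - 7) - 153)² = (-2 - 153)² = (-155)² = 24025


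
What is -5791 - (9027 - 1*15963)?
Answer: 1145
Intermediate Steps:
-5791 - (9027 - 1*15963) = -5791 - (9027 - 15963) = -5791 - 1*(-6936) = -5791 + 6936 = 1145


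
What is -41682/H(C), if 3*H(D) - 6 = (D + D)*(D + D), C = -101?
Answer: -62523/20405 ≈ -3.0641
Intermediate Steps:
H(D) = 2 + 4*D²/3 (H(D) = 2 + ((D + D)*(D + D))/3 = 2 + ((2*D)*(2*D))/3 = 2 + (4*D²)/3 = 2 + 4*D²/3)
-41682/H(C) = -41682/(2 + (4/3)*(-101)²) = -41682/(2 + (4/3)*10201) = -41682/(2 + 40804/3) = -41682/40810/3 = -41682*3/40810 = -62523/20405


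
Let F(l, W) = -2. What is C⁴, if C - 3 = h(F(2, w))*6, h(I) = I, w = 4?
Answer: 6561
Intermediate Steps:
C = -9 (C = 3 - 2*6 = 3 - 12 = -9)
C⁴ = (-9)⁴ = 6561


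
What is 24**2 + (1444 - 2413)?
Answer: -393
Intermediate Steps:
24**2 + (1444 - 2413) = 576 - 969 = -393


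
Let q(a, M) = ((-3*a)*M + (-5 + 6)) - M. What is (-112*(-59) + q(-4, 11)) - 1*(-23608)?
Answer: 30338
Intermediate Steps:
q(a, M) = 1 - M - 3*M*a (q(a, M) = (-3*M*a + 1) - M = (1 - 3*M*a) - M = 1 - M - 3*M*a)
(-112*(-59) + q(-4, 11)) - 1*(-23608) = (-112*(-59) + (1 - 1*11 - 3*11*(-4))) - 1*(-23608) = (6608 + (1 - 11 + 132)) + 23608 = (6608 + 122) + 23608 = 6730 + 23608 = 30338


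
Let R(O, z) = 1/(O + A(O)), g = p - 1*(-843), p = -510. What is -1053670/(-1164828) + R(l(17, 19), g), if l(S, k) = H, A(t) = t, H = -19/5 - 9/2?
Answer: 40815235/48340362 ≈ 0.84433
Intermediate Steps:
H = -83/10 (H = -19*1/5 - 9*1/2 = -19/5 - 9/2 = -83/10 ≈ -8.3000)
l(S, k) = -83/10
g = 333 (g = -510 - 1*(-843) = -510 + 843 = 333)
R(O, z) = 1/(2*O) (R(O, z) = 1/(O + O) = 1/(2*O))
-1053670/(-1164828) + R(l(17, 19), g) = -1053670/(-1164828) + 1/(2*(-83/10)) = -1053670*(-1/1164828) + (1/2)*(-10/83) = 526835/582414 - 5/83 = 40815235/48340362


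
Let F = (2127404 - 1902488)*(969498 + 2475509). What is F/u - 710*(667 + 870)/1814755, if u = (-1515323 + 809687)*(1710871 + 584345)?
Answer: -52892440317040943/48985894566888048 ≈ -1.0797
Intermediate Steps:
u = -1619587037376 (u = -705636*2295216 = -1619587037376)
F = 774837194412 (F = 224916*3445007 = 774837194412)
F/u - 710*(667 + 870)/1814755 = 774837194412/(-1619587037376) - 710*(667 + 870)/1814755 = 774837194412*(-1/1619587037376) - 710*1537*(1/1814755) = -64569766201/134965586448 - 1091270*1/1814755 = -64569766201/134965586448 - 218254/362951 = -52892440317040943/48985894566888048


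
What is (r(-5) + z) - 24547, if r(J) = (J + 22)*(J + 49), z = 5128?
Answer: -18671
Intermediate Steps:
r(J) = (22 + J)*(49 + J)
(r(-5) + z) - 24547 = ((1078 + (-5)² + 71*(-5)) + 5128) - 24547 = ((1078 + 25 - 355) + 5128) - 24547 = (748 + 5128) - 24547 = 5876 - 24547 = -18671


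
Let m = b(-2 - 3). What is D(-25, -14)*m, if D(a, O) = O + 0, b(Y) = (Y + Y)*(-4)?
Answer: -560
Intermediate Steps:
b(Y) = -8*Y (b(Y) = (2*Y)*(-4) = -8*Y)
D(a, O) = O
m = 40 (m = -8*(-2 - 3) = -8*(-5) = 40)
D(-25, -14)*m = -14*40 = -560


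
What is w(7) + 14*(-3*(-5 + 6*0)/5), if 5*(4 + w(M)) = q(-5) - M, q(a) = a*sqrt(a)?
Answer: 183/5 - I*sqrt(5) ≈ 36.6 - 2.2361*I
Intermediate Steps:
q(a) = a**(3/2)
w(M) = -4 - M/5 - I*sqrt(5) (w(M) = -4 + ((-5)**(3/2) - M)/5 = -4 + (-5*I*sqrt(5) - M)/5 = -4 + (-M - 5*I*sqrt(5))/5 = -4 + (-M/5 - I*sqrt(5)) = -4 - M/5 - I*sqrt(5))
w(7) + 14*(-3*(-5 + 6*0)/5) = (-4 - 1/5*7 - I*sqrt(5)) + 14*(-3*(-5 + 6*0)/5) = (-4 - 7/5 - I*sqrt(5)) + 14*(-3*(-5 + 0)*(1/5)) = (-27/5 - I*sqrt(5)) + 14*(-3*(-5)*(1/5)) = (-27/5 - I*sqrt(5)) + 14*(15*(1/5)) = (-27/5 - I*sqrt(5)) + 14*3 = (-27/5 - I*sqrt(5)) + 42 = 183/5 - I*sqrt(5)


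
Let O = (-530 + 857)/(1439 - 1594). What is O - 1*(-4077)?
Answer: 631608/155 ≈ 4074.9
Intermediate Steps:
O = -327/155 (O = 327/(-155) = 327*(-1/155) = -327/155 ≈ -2.1097)
O - 1*(-4077) = -327/155 - 1*(-4077) = -327/155 + 4077 = 631608/155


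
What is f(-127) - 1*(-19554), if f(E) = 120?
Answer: 19674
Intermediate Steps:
f(-127) - 1*(-19554) = 120 - 1*(-19554) = 120 + 19554 = 19674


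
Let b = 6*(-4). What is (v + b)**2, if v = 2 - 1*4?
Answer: 676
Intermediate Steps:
v = -2 (v = 2 - 4 = -2)
b = -24
(v + b)**2 = (-2 - 24)**2 = (-26)**2 = 676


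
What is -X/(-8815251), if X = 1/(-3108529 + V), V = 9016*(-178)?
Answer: -1/41549601312627 ≈ -2.4068e-14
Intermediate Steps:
V = -1604848
X = -1/4713377 (X = 1/(-3108529 - 1604848) = 1/(-4713377) = -1/4713377 ≈ -2.1216e-7)
-X/(-8815251) = -(-1)/(4713377*(-8815251)) = -(-1)*(-1)/(4713377*8815251) = -1*1/41549601312627 = -1/41549601312627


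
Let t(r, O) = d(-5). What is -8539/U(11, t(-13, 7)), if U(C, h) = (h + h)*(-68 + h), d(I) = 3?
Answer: 8539/390 ≈ 21.895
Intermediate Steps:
t(r, O) = 3
U(C, h) = 2*h*(-68 + h) (U(C, h) = (2*h)*(-68 + h) = 2*h*(-68 + h))
-8539/U(11, t(-13, 7)) = -8539*1/(6*(-68 + 3)) = -8539/(2*3*(-65)) = -8539/(-390) = -8539*(-1/390) = 8539/390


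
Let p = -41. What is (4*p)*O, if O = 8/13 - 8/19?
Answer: -7872/247 ≈ -31.870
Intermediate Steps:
O = 48/247 (O = 8*(1/13) - 8*1/19 = 8/13 - 8/19 = 48/247 ≈ 0.19433)
(4*p)*O = (4*(-41))*(48/247) = -164*48/247 = -7872/247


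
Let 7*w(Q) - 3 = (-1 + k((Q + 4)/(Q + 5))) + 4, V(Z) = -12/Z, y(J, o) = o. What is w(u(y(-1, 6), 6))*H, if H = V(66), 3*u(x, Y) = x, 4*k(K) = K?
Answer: -87/539 ≈ -0.16141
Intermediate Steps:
k(K) = K/4
u(x, Y) = x/3
w(Q) = 6/7 + (4 + Q)/(28*(5 + Q)) (w(Q) = 3/7 + ((-1 + ((Q + 4)/(Q + 5))/4) + 4)/7 = 3/7 + ((-1 + ((4 + Q)/(5 + Q))/4) + 4)/7 = 3/7 + ((-1 + (4 + Q)/(4*(5 + Q))) + 4)/7 = 3/7 + (3 + (4 + Q)/(4*(5 + Q)))/7 = 3/7 + (3/7 + (4 + Q)/(28*(5 + Q))) = 6/7 + (4 + Q)/(28*(5 + Q)))
H = -2/11 (H = -12/66 = -12*1/66 = -2/11 ≈ -0.18182)
w(u(y(-1, 6), 6))*H = ((124 + 25*((1/3)*6))/(28*(5 + (1/3)*6)))*(-2/11) = ((124 + 25*2)/(28*(5 + 2)))*(-2/11) = ((1/28)*(124 + 50)/7)*(-2/11) = ((1/28)*(1/7)*174)*(-2/11) = (87/98)*(-2/11) = -87/539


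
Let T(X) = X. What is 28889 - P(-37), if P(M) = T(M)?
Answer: 28926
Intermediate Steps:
P(M) = M
28889 - P(-37) = 28889 - 1*(-37) = 28889 + 37 = 28926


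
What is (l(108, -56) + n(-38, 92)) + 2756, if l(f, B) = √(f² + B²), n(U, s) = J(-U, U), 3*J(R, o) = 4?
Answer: 8272/3 + 20*√37 ≈ 2879.0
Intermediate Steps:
J(R, o) = 4/3 (J(R, o) = (⅓)*4 = 4/3)
n(U, s) = 4/3
l(f, B) = √(B² + f²)
(l(108, -56) + n(-38, 92)) + 2756 = (√((-56)² + 108²) + 4/3) + 2756 = (√(3136 + 11664) + 4/3) + 2756 = (√14800 + 4/3) + 2756 = (20*√37 + 4/3) + 2756 = (4/3 + 20*√37) + 2756 = 8272/3 + 20*√37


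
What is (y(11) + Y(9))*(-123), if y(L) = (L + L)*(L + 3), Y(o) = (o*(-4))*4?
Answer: -20172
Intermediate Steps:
Y(o) = -16*o (Y(o) = -4*o*4 = -16*o)
y(L) = 2*L*(3 + L) (y(L) = (2*L)*(3 + L) = 2*L*(3 + L))
(y(11) + Y(9))*(-123) = (2*11*(3 + 11) - 16*9)*(-123) = (2*11*14 - 144)*(-123) = (308 - 144)*(-123) = 164*(-123) = -20172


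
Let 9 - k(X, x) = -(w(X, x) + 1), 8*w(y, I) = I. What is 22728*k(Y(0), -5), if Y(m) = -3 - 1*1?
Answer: 213075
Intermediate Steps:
w(y, I) = I/8
Y(m) = -4 (Y(m) = -3 - 1 = -4)
k(X, x) = 10 + x/8 (k(X, x) = 9 - (-1)*(x/8 + 1) = 9 - (-1)*(1 + x/8) = 9 - (-1 - x/8) = 9 + (1 + x/8) = 10 + x/8)
22728*k(Y(0), -5) = 22728*(10 + (1/8)*(-5)) = 22728*(10 - 5/8) = 22728*(75/8) = 213075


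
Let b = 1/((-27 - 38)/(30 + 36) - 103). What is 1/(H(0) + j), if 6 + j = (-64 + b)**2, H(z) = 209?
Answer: 47100769/202544188911 ≈ 0.00023255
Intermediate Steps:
b = -66/6863 (b = 1/(-65/66 - 103) = 1/(-6863/66) = -66/6863 ≈ -0.0096168)
j = 192700128190/47100769 (j = -6 + (-64 - 66/6863)**2 = -6 + (-439298/6863)**2 = -6 + 192982732804/47100769 = 192700128190/47100769 ≈ 4091.2)
1/(H(0) + j) = 1/(209 + 192700128190/47100769) = 1/(202544188911/47100769) = 47100769/202544188911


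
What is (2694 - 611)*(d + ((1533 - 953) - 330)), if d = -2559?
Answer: -4809647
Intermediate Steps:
(2694 - 611)*(d + ((1533 - 953) - 330)) = (2694 - 611)*(-2559 + ((1533 - 953) - 330)) = 2083*(-2559 + (580 - 330)) = 2083*(-2559 + 250) = 2083*(-2309) = -4809647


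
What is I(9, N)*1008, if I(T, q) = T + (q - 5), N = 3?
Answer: 7056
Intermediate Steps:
I(T, q) = -5 + T + q (I(T, q) = T + (-5 + q) = -5 + T + q)
I(9, N)*1008 = (-5 + 9 + 3)*1008 = 7*1008 = 7056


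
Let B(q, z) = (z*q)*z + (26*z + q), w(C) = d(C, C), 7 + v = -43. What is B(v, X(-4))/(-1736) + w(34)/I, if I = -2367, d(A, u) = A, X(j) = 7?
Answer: 2713841/2054556 ≈ 1.3209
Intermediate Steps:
v = -50 (v = -7 - 43 = -50)
w(C) = C
B(q, z) = q + 26*z + q*z² (B(q, z) = (q*z)*z + (q + 26*z) = q*z² + (q + 26*z) = q + 26*z + q*z²)
B(v, X(-4))/(-1736) + w(34)/I = (-50 + 26*7 - 50*7²)/(-1736) + 34/(-2367) = (-50 + 182 - 50*49)*(-1/1736) + 34*(-1/2367) = (-50 + 182 - 2450)*(-1/1736) - 34/2367 = -2318*(-1/1736) - 34/2367 = 1159/868 - 34/2367 = 2713841/2054556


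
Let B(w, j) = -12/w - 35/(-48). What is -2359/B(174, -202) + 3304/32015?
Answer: -105125515544/29421785 ≈ -3573.1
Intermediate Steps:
B(w, j) = 35/48 - 12/w (B(w, j) = -12/w - 35*(-1/48) = -12/w + 35/48 = 35/48 - 12/w)
-2359/B(174, -202) + 3304/32015 = -2359/(35/48 - 12/174) + 3304/32015 = -2359/(35/48 - 12*1/174) + 3304*(1/32015) = -2359/(35/48 - 2/29) + 3304/32015 = -2359/919/1392 + 3304/32015 = -2359*1392/919 + 3304/32015 = -3283728/919 + 3304/32015 = -105125515544/29421785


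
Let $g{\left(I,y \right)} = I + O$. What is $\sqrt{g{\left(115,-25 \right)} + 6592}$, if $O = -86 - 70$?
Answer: $\sqrt{6551} \approx 80.938$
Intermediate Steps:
$O = -156$
$g{\left(I,y \right)} = -156 + I$ ($g{\left(I,y \right)} = I - 156 = -156 + I$)
$\sqrt{g{\left(115,-25 \right)} + 6592} = \sqrt{\left(-156 + 115\right) + 6592} = \sqrt{-41 + 6592} = \sqrt{6551}$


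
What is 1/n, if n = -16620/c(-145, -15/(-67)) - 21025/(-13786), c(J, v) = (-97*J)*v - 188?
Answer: -2734852894/11180343965 ≈ -0.24461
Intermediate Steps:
c(J, v) = -188 - 97*J*v (c(J, v) = -97*J*v - 188 = -188 - 97*J*v)
n = -11180343965/2734852894 (n = -16620/(-188 - 97*(-145)*(-15/(-67))) - 21025/(-13786) = -16620/(-188 - 97*(-145)*(-15*(-1/67))) - 21025*(-1/13786) = -16620/(-188 - 97*(-145)*15/67) + 21025/13786 = -16620/(-188 + 210975/67) + 21025/13786 = -16620/198379/67 + 21025/13786 = -16620*67/198379 + 21025/13786 = -1113540/198379 + 21025/13786 = -11180343965/2734852894 ≈ -4.0881)
1/n = 1/(-11180343965/2734852894) = -2734852894/11180343965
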